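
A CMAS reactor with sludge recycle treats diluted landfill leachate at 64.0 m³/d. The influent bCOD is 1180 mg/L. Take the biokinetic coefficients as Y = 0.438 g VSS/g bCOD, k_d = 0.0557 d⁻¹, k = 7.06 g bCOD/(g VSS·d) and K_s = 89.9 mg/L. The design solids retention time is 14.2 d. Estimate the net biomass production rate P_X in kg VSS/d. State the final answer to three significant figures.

P_X ≈ 18.4 kg VSS/d

Effluent substrate depends only on kinetics and SRT: S = K_s(1 + k_d θ_c) / [θ_c(Yk − k_d) − 1] = 89.9 × (1 + 0.0557 × 14.2) / [14.2 × (0.438 × 7.06 − 0.0557) − 1] = 161.0 / 42.12 = 3.823 mg/L.
Y_obs = Y / (1 + k_d θ_c) = 0.438 / (1 + 0.0557 × 14.2) = 0.438 / 1.791 = 0.2446.
Substrate removed = Q·(S₀ − S) = 64.0 m³/d × (1180 − 3.82) g/m³ = 7.53×10^4 g/d = 75.28 kg/d.
Net biomass production P_X = Y_obs × Q·(S₀ − S) = 0.2446 × 75.28 = 18.41 kg VSS/d.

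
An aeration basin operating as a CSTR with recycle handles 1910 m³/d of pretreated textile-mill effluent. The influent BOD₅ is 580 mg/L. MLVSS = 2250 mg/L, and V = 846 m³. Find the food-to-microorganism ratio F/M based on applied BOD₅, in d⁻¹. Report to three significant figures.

F/M ≈ 0.582 d⁻¹

F/M = applied load / biomass = Q·S₀/(V·X) = 1910 × 580 / (846.0 × 2250) = 0.5820 d⁻¹.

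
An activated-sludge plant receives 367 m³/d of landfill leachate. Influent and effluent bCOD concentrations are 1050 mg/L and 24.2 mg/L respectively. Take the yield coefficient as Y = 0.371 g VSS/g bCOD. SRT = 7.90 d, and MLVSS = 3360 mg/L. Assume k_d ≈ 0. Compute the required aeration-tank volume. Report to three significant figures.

V ≈ 328 m³

V·X = Y·Q·ΔS·θ_c gives V = 0.371 × 367 × (1050 − 24.2) × 7.90 / 3360 = 328.4 m³.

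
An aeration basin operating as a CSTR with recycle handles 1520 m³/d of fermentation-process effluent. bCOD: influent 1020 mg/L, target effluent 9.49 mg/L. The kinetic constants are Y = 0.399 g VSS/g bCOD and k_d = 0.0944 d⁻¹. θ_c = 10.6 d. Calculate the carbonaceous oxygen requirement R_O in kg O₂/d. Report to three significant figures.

R_O ≈ 1100 kg O₂/d

Y_obs = Y / (1 + k_d θ_c) = 0.399 / (1 + 0.0944 × 10.6) = 0.399 / 2.001 = 0.1994.
Substrate removed = Q·(S₀ − S) = 1520 m³/d × (1020 − 9.49) g/m³ = 1.54×10^6 g/d = 1536 kg/d.
Biomass synthesised: P_X = Y_obs × 1536 = 306.3 kg VSS/d.
Carbonaceous O₂ demand = substrate oxidised − cell-mass equivalent = 1536 − 1.42 × 306.3 = 1101 kg O₂/d.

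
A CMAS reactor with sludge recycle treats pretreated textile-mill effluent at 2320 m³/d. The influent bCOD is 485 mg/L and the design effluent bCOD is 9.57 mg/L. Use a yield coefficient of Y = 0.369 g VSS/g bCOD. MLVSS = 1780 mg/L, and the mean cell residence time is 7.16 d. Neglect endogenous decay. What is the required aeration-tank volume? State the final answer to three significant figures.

V ≈ 1640 m³

V·X = Y·Q·ΔS·θ_c gives V = 0.369 × 2320 × (485 − 9.57) × 7.16 / 1780 = 1637 m³.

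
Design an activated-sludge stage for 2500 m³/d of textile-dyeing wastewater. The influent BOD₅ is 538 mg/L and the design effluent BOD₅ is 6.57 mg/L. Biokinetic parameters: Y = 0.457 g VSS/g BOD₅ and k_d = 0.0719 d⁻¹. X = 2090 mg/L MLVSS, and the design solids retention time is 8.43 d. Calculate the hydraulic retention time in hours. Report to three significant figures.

τ ≈ 14.6 h

Rearranging the biomass balance for a CMAS with decay, V = Y·Q·ΔS·θ_c / [X·(1+k_d θ_c)] = 0.457 × 2500 × (538 − 6.57) × 8.43 / [2090 × (1 + 0.0719 × 8.43)] = 5.12×10^6 / 3357 = 1525 m³.
Hydraulic retention time τ = V/Q = 1525 / 2500 = 0.6099 d = 14.64 h.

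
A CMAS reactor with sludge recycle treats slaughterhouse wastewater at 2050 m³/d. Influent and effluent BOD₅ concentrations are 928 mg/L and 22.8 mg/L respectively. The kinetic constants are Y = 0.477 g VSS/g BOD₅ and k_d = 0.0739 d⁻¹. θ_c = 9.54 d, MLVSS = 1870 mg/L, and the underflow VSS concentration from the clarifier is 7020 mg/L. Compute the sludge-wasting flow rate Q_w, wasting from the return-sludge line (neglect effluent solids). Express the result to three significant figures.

From the SRT design equation V = Y Q (S₀−S) θ_c / [X (1 + k_d θ_c)] = 0.477 × 2050 × (928 − 22.8) × 9.54 / [1870 × (1 + 0.0739 × 9.54)] = 8.44×10^6 / 3188 = 2648 m³.
θ_c = V·X/(Q_w·X_r) when wasting from the recycle, so Q_w = V·X/(θ_c·X_r) = 2648 × 1870 / (9.54 × 7020) = 73.95 m³/d.

Q_w ≈ 74.0 m³/d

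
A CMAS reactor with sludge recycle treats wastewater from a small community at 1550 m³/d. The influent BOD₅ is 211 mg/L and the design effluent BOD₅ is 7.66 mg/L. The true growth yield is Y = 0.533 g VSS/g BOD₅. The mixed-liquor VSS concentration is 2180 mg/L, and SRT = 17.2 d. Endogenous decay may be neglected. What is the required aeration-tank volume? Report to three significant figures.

Biomass mass balance (decay neglected): V·X = Y·Q·(S₀ − S)·θ_c, so V = 0.533 × 1550 × (211 − 7.66) × 17.2 / 2180 = 1325 m³.

V ≈ 1330 m³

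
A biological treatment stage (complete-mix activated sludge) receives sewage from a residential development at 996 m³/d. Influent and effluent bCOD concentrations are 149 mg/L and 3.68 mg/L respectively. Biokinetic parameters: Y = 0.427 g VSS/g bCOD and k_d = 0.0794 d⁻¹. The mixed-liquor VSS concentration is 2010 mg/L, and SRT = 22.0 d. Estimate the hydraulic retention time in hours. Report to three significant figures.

τ ≈ 5.93 h

Rearranging the biomass balance for a CMAS with decay, V = Y·Q·ΔS·θ_c / [X·(1+k_d θ_c)] = 0.427 × 996 × (149 − 3.68) × 22.0 / [2010 × (1 + 0.0794 × 22.0)] = 1.36×10^6 / 5521 = 246.3 m³.
τ = V/Q = 246.3/996 = 0.2473 d, or 5.934 h.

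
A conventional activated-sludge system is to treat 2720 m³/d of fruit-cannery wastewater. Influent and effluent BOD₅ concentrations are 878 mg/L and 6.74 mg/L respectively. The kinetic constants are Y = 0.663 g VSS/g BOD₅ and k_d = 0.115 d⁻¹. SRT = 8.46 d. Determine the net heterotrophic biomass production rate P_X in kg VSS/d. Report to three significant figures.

P_X ≈ 796 kg VSS/d

Observed yield with endogenous decay: Y_obs = Y / (1 + k_d·θ_c) = 0.663 / (1 + 0.115 × 8.46) = 0.663 / 1.973 = 0.3361 g VSS/g BOD₅.
Q·(S₀ − S) = 2720 × (878 − 6.74) × 10⁻³ = 2370 kg/d removed.
Biomass produced: P_X = Y_obs·Q·ΔS = 0.3361 × 2370 ≈ 796.4 kg VSS/d.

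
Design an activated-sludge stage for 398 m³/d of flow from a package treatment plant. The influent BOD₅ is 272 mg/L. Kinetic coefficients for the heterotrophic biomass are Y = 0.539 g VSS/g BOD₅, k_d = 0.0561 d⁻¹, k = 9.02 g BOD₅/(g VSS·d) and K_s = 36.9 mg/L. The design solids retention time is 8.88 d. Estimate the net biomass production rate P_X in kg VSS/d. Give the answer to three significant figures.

From the Monod/SRT balance for a CMAS, S = K_s·(1+k_d θ_c)/[θ_c·(Y k − k_d) − 1] = 36.9 × (1 + 0.0561 × 8.88) / [8.88 × (0.539 × 9.02 − 0.0561) − 1] = 55.28 / 41.67 = 1.327 mg/L.
The observed yield is Y_obs = Y/(1 + k_d·θ_c) = 0.539 / (1 + 0.0561 × 8.88) = 0.539 / 1.498 = 0.3598 g VSS per g BOD₅ removed.
Mass of BOD₅ removed per day: Q(S₀ − S) = 398 × 270.7 g/m³ = 107.7 kg/d.
Biomass produced: P_X = Y_obs·Q·ΔS = 0.3598 × 107.7 ≈ 38.76 kg VSS/d.

P_X ≈ 38.8 kg VSS/d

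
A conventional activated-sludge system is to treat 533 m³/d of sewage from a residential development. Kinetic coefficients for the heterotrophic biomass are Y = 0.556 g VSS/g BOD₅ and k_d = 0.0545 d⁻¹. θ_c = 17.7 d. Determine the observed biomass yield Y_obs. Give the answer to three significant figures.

The observed yield is Y_obs = Y/(1 + k_d·θ_c) = 0.556 / (1 + 0.0545 × 17.7) = 0.556 / 1.965 = 0.2830 g VSS per g BOD₅ removed.

Y_obs ≈ 0.283 g VSS/g BOD₅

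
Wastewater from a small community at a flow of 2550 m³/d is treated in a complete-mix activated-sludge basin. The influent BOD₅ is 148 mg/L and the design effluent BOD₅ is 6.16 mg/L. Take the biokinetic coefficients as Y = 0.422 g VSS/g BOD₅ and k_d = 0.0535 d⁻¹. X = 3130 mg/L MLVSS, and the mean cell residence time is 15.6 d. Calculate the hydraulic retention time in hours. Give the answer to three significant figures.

Rearranging the biomass balance for a CMAS with decay, V = Y·Q·ΔS·θ_c / [X·(1+k_d θ_c)] = 0.422 × 2550 × (148 − 6.16) × 15.6 / [3130 × (1 + 0.0535 × 15.6)] = 2.38×10^6 / 5742 = 414.7 m³.
HRT = V/Q = 414.7 m³ / 2550 m³·d⁻¹ = 0.1626 d × 24 = 3.903 h.

τ ≈ 3.90 h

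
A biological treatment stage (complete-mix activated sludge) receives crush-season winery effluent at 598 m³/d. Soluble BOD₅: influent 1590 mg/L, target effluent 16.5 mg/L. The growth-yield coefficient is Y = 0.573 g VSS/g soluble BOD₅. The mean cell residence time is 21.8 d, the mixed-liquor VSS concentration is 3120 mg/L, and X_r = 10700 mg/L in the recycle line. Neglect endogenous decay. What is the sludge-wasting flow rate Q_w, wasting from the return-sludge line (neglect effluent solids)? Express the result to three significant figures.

Q_w ≈ 50.4 m³/d

V·X = Y·Q·ΔS·θ_c gives V = 0.573 × 598 × (1590 − 16.5) × 21.8 / 3120 = 3767 m³.
θ_c = V·X/(Q_w·X_r) when wasting from the recycle, so Q_w = V·X/(θ_c·X_r) = 3767 × 3120 / (21.8 × 10700) = 50.39 m³/d.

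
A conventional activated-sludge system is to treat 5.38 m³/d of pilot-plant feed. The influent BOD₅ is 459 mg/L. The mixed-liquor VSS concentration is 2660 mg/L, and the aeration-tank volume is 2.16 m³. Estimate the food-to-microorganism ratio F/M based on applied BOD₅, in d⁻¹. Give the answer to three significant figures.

F/M = Q·S₀ / (V·X) = 5.38 × 459 / (2.160 × 2660) = 0.4298 g BOD₅·(g VSS·d)⁻¹.

F/M ≈ 0.430 d⁻¹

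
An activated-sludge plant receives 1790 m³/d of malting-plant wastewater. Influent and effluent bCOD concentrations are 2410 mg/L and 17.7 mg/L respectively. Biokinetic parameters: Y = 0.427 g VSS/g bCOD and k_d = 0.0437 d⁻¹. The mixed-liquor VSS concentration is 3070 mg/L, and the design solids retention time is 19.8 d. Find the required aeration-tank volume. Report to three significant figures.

V ≈ 6320 m³

From the SRT design equation V = Y Q (S₀−S) θ_c / [X (1 + k_d θ_c)] = 0.427 × 1790 × (2410 − 17.7) × 19.8 / [3070 × (1 + 0.0437 × 19.8)] = 3.62×10^7 / 5726 = 6322 m³.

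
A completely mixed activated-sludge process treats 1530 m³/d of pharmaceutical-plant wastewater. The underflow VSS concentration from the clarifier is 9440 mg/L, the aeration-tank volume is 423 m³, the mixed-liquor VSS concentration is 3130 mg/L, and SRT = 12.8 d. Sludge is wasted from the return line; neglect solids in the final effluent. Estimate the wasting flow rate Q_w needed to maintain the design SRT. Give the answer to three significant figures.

Q_w = (V·X)/(θ_c X_r) = 423.0 × 3130 / (12.8 × 9440) = 10.96 m³/d.

Q_w ≈ 11.0 m³/d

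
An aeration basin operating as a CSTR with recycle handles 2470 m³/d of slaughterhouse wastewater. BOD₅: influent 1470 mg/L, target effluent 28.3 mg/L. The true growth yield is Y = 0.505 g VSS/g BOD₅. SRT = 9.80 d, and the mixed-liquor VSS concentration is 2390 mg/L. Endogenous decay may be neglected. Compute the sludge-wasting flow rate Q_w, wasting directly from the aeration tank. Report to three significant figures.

Biomass mass balance (decay neglected): V·X = Y·Q·(S₀ − S)·θ_c, so V = 0.505 × 2470 × (1470 − 28.3) × 9.80 / 2390 = 7374 m³.
Wasting from the aeration tank: Q_w = V / θ_c = 7374 / 9.80 = 752.4 m³/d.

Q_w ≈ 752 m³/d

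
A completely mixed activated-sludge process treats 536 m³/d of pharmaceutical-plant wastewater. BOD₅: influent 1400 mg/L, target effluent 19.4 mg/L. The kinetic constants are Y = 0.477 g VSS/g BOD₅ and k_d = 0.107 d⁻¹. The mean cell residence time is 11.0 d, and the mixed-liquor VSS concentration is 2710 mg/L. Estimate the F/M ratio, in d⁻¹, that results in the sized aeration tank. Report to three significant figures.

F/M ≈ 0.421 d⁻¹

Steady-state biomass mass balance: V·X·(1 + k_d·θ_c) = Y·Q·(S₀ − S)·θ_c, so V = 0.477 × 536 × (1400 − 19.4) × 11.0 / [2710 × (1 + 0.107 × 11.0)] = 3.88×10^6 / 5900 = 658.1 m³.
F/M = Q·S₀ / (V·X) = 536 × 1400 / (658.1 × 2710) = 0.4207 g BOD₅·(g VSS·d)⁻¹.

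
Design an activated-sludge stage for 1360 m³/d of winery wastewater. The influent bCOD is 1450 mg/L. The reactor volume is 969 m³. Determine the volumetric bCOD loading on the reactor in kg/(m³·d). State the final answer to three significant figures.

L_v = Q S₀ / V = 1360 × 1450 × 10⁻³ / 969.0 = 2.035 kg/(m³·d).

L_v ≈ 2.04 kg bCOD/(m³·d)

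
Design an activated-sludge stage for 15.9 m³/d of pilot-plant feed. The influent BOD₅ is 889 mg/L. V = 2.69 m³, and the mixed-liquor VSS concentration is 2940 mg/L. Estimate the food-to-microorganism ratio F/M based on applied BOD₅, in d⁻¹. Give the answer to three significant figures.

F/M = Q·S₀ / (V·X) = 15.9 × 889 / (2.690 × 2940) = 1.787 g BOD₅·(g VSS·d)⁻¹.

F/M ≈ 1.79 d⁻¹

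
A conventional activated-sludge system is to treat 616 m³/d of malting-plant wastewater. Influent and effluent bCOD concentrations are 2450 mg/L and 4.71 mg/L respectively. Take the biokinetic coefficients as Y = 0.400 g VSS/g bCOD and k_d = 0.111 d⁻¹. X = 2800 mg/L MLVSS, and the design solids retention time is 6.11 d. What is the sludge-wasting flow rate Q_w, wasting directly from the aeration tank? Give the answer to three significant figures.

From the SRT design equation V = Y Q (S₀−S) θ_c / [X (1 + k_d θ_c)] = 0.400 × 616 × (2450 − 4.71) × 6.11 / [2800 × (1 + 0.111 × 6.11)] = 3.68×10^6 / 4699 = 783.4 m³.
Wasting from the aeration tank: Q_w = V / θ_c = 783.4 / 6.11 = 128.2 m³/d.

Q_w ≈ 128 m³/d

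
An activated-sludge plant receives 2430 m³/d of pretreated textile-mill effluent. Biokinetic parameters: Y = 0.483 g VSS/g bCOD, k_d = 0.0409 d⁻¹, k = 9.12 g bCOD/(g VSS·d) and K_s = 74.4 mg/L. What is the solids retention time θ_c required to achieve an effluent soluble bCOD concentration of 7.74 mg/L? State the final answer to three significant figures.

θ_c ≈ 2.67 d

From 1/θ_c = Y·k·S/(K_s + S) − k_d: Y·k·S/(K_s+S) = 0.483 × 9.12 × 7.74 / (74.4 + 7.74) = 0.4151 d⁻¹.
1/θ_c = 0.4151 − 0.0409 = 0.3742 d⁻¹, so θ_c = 2.673 d.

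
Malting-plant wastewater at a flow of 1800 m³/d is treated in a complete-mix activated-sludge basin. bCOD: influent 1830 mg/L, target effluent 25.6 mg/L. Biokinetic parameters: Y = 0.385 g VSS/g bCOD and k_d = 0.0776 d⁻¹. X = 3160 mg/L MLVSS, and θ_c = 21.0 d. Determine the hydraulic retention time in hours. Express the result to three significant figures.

Steady-state biomass mass balance: V·X·(1 + k_d·θ_c) = Y·Q·(S₀ − S)·θ_c, so V = 0.385 × 1800 × (1830 − 25.6) × 21.0 / [3160 × (1 + 0.0776 × 21.0)] = 2.63×10^7 / 8310 = 3160 m³.
HRT = V/Q = 3160 m³ / 1800 m³·d⁻¹ = 1.756 d × 24 = 42.14 h.

τ ≈ 42.1 h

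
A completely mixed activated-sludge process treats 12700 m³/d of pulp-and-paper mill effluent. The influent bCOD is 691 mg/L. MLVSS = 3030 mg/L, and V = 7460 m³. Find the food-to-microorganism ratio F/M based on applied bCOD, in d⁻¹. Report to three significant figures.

F/M ≈ 0.388 d⁻¹

F/M = Q·S₀ / (V·X) = 12700 × 691 / (7460 × 3030) = 0.3882 g bCOD·(g VSS·d)⁻¹.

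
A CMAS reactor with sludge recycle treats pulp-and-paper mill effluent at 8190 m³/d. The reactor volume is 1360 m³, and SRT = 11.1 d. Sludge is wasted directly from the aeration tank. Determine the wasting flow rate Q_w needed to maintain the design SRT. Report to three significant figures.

Q_w ≈ 123 m³/d

Wasting from the aeration tank: Q_w = V / θ_c = 1360 / 11.1 = 122.5 m³/d.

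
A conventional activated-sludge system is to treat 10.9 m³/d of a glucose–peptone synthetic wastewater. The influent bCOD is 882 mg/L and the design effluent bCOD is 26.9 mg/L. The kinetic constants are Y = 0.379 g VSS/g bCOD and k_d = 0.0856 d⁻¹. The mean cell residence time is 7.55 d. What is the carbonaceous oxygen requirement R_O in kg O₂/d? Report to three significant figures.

R_O ≈ 6.27 kg O₂/d

The observed yield is Y_obs = Y/(1 + k_d·θ_c) = 0.379 / (1 + 0.0856 × 7.55) = 0.379 / 1.646 = 0.2302 g VSS per g bCOD removed.
Q·(S₀ − S) = 10.9 × (882 − 26.9) × 10⁻³ = 9.321 kg/d removed.
Biomass synthesised: P_X = Y_obs × 9.321 = 2.146 kg VSS/d.
Carbonaceous O₂ demand = substrate oxidised − cell-mass equivalent = 9.321 − 1.42 × 2.146 = 6.274 kg O₂/d.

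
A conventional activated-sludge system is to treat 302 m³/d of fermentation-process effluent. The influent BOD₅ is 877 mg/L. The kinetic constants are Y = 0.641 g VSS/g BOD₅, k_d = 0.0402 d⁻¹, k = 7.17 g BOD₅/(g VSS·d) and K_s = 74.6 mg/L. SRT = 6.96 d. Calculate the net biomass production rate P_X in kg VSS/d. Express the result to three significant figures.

From the Monod/SRT balance for a CMAS, S = K_s·(1+k_d θ_c)/[θ_c·(Y k − k_d) − 1] = 74.6 × (1 + 0.0402 × 6.96) / [6.96 × (0.641 × 7.17 − 0.0402) − 1] = 95.47 / 30.71 = 3.109 mg/L.
Y_obs = Y / (1 + k_d θ_c) = 0.641 / (1 + 0.0402 × 6.96) = 0.641 / 1.280 = 0.5009.
Q·(S₀ − S) = 302 × (877 − 3.11) × 10⁻³ = 263.9 kg/d removed.
So the net sludge growth is P_X = 0.5009 × 263.9 = 132.2 kg VSS/d.

P_X ≈ 132 kg VSS/d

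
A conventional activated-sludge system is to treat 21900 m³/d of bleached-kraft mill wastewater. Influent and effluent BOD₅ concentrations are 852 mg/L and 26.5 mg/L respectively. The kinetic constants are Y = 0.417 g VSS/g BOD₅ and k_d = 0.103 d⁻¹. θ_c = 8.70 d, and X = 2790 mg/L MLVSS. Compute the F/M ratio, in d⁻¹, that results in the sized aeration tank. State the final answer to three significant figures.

F/M ≈ 0.539 d⁻¹

Steady-state biomass mass balance: V·X·(1 + k_d·θ_c) = Y·Q·(S₀ − S)·θ_c, so V = 0.417 × 21900 × (852 − 26.5) × 8.70 / [2790 × (1 + 0.103 × 8.70)] = 6.56×10^7 / 5290 = 12398 m³.
Food-to-microorganism ratio F/M = Q S₀ / (V X) = 21900 × 852 / (12398 × 2790) = 0.5394 d⁻¹.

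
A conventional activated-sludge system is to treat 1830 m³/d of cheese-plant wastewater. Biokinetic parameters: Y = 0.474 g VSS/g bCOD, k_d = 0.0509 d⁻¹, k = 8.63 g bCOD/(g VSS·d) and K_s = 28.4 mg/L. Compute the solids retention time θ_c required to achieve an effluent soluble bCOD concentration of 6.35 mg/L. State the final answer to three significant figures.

At the target effluent, Y k S/(K_s+S) = 0.474×8.63×6.35/34.75 = 0.7475 d⁻¹.
1/θ_c = 0.7475 − 0.0509 = 0.6966 d⁻¹, so θ_c = 1.436 d.

θ_c ≈ 1.44 d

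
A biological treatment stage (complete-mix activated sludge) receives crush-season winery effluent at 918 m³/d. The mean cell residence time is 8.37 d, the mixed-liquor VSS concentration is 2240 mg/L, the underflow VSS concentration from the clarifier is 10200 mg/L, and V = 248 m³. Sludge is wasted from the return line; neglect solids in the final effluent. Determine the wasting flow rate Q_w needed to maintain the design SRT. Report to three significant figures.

θ_c = V·X/(Q_w·X_r) when wasting from the recycle, so Q_w = V·X/(θ_c·X_r) = 248.0 × 2240 / (8.37 × 10200) = 6.507 m³/d.

Q_w ≈ 6.51 m³/d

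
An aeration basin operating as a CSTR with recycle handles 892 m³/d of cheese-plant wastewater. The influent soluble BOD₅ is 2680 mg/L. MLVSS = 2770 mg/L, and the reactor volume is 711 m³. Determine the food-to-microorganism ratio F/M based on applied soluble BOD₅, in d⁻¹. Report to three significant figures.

F/M = applied load / biomass = Q·S₀/(V·X) = 892 × 2680 / (711.0 × 2770) = 1.214 d⁻¹.

F/M ≈ 1.21 d⁻¹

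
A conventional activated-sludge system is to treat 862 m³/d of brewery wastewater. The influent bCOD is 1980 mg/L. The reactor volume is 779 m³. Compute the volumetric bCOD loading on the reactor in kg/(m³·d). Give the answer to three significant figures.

L_v ≈ 2.19 kg bCOD/(m³·d)

Volumetric loading L_v = Q·S₀ / V = 862 × 1980 g/m³ / 779.0 m³ = 2191 g/(m³·d) = 2.191 kg bCOD/(m³·d).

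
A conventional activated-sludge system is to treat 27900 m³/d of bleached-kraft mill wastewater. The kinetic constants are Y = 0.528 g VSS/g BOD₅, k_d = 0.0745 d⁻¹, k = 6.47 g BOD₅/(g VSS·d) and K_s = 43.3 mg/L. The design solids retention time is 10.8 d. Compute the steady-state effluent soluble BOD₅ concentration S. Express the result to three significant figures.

S ≈ 2.23 mg/L

Effluent substrate depends only on kinetics and SRT: S = K_s(1 + k_d θ_c) / [θ_c(Yk − k_d) − 1] = 43.3 × (1 + 0.0745 × 10.8) / [10.8 × (0.528 × 6.47 − 0.0745) − 1] = 78.14 / 35.09 = 2.227 mg/L.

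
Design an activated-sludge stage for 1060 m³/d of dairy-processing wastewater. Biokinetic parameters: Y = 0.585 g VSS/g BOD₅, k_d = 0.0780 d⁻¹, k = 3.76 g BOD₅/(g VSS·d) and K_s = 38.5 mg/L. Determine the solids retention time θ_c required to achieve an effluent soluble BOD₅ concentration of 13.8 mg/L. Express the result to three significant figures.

At the target effluent, Y k S/(K_s+S) = 0.585×3.76×13.8/52.30 = 0.5804 d⁻¹.
1/θ_c = 0.5804 − 0.0780 = 0.5024 d⁻¹, so θ_c = 1.990 d.

θ_c ≈ 1.99 d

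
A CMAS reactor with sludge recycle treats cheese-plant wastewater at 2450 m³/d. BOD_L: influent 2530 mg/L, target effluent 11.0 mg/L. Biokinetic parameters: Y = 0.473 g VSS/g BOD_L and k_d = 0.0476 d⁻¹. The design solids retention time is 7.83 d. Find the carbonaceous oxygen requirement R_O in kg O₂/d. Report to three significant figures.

Correct the yield for decay: Y_obs = Y/(1 + k_d θ_c) = 0.473 / (1 + 0.0476 × 7.83) = 0.473 / 1.373 = 0.3446.
Mass of BOD_L removed per day: Q(S₀ − S) = 2450 × 2519 g/m³ = 6172 kg/d.
P_X = Y_obs·Q·(S₀ − S) = 0.3446 × 6172 = 2127 kg VSS/d.
Carbonaceous O₂ demand = substrate oxidised − cell-mass equivalent = 6172 − 1.42 × 2127 = 3152 kg O₂/d.

R_O ≈ 3150 kg O₂/d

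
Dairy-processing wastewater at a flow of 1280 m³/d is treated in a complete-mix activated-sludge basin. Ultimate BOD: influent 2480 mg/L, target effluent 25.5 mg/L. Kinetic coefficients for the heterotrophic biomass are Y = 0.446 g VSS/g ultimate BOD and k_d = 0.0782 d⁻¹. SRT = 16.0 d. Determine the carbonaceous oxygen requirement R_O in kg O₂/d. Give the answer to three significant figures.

R_O ≈ 2260 kg O₂/d

Observed yield with endogenous decay: Y_obs = Y / (1 + k_d·θ_c) = 0.446 / (1 + 0.0782 × 16.0) = 0.446 / 2.251 = 0.1981 g VSS/g ultimate BOD.
Mass of ultimate BOD removed per day: Q(S₀ − S) = 1280 × 2454 g/m³ = 3142 kg/d.
P_X = Y_obs·Q·(S₀ − S) = 0.1981 × 3142 = 622.4 kg VSS/d.
R_O = Q·ΔS − 1.42 P_X = 3142 − 883.9 = 2258 kg O₂/d.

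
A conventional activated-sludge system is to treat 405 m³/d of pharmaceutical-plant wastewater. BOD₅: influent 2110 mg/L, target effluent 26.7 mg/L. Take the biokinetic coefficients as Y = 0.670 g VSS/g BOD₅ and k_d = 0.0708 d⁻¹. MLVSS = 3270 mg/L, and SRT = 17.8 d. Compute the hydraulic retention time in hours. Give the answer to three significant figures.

From the SRT design equation V = Y Q (S₀−S) θ_c / [X (1 + k_d θ_c)] = 0.670 × 405 × (2110 − 26.7) × 17.8 / [3270 × (1 + 0.0708 × 17.8)] = 1.01×10^7 / 7391 = 1361 m³.
HRT = V/Q = 1361 m³ / 405 m³·d⁻¹ = 3.362 d × 24 = 80.68 h.

τ ≈ 80.7 h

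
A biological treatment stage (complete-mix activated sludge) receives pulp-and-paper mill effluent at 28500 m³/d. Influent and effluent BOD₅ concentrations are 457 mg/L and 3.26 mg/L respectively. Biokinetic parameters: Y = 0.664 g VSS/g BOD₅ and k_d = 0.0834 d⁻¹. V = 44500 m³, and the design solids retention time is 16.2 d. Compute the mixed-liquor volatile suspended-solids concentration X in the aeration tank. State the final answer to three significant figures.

Solving the biomass balance for X: X = Y Q (S₀−S) θ_c / [V (1+k_d θ_c)] = 0.664 × 28500 × (457 − 3.26) × 16.2 / [44500 × (1 + 0.0834 × 16.2)] = 1330 mg/L.

X ≈ 1330 mg/L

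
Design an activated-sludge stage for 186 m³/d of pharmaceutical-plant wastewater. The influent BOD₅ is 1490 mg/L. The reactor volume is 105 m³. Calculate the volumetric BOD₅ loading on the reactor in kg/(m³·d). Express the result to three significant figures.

Volumetric loading L_v = Q·S₀ / V = 186 × 1490 g/m³ / 105.0 m³ = 2639 g/(m³·d) = 2.639 kg BOD₅/(m³·d).

L_v ≈ 2.64 kg BOD₅/(m³·d)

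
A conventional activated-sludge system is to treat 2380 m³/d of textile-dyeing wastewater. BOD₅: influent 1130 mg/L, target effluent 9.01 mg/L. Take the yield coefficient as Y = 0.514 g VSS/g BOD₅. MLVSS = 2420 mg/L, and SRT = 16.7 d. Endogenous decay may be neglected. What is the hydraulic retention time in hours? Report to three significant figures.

With k_d = 0 the design equation reduces to V = Y Q (S₀−S) θ_c / X = 0.514 × 2380 × (1130 − 9.01) × 16.7 / 2420 = 9463 m³.
Hydraulic retention time τ = V/Q = 9463 / 2380 = 3.976 d = 95.43 h.

τ ≈ 95.4 h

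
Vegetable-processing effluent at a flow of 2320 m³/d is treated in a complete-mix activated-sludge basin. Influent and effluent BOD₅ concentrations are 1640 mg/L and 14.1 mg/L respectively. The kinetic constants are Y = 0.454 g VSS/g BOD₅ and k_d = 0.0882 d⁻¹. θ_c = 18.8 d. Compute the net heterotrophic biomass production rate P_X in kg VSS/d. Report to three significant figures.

Y_obs = Y / (1 + k_d θ_c) = 0.454 / (1 + 0.0882 × 18.8) = 0.454 / 2.658 = 0.1708.
Mass of BOD₅ removed per day: Q(S₀ − S) = 2320 × 1626 g/m³ = 3772 kg/d.
P_X = Y_obs · Q(S₀ − S) = 0.1708 × 3772 = 644.3 kg VSS/d.

P_X ≈ 644 kg VSS/d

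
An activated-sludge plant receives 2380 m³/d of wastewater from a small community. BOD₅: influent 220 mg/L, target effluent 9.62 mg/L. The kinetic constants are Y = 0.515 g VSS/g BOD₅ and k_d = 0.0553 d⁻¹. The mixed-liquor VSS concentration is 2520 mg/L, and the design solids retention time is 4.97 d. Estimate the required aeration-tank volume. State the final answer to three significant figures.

From the SRT design equation V = Y Q (S₀−S) θ_c / [X (1 + k_d θ_c)] = 0.515 × 2380 × (220 − 9.62) × 4.97 / [2520 × (1 + 0.0553 × 4.97)] = 1.28×10^6 / 3213 = 398.9 m³.

V ≈ 399 m³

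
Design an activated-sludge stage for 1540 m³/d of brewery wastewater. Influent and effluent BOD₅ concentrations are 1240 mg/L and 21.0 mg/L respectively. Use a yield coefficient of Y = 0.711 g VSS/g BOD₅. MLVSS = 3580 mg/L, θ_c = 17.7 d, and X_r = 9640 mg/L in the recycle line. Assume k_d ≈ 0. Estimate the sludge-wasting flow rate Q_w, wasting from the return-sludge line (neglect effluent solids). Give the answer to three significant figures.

With k_d = 0 the design equation reduces to V = Y Q (S₀−S) θ_c / X = 0.711 × 1540 × (1240 − 21.0) × 17.7 / 3580 = 6599 m³.
Wasting from the return line (neglecting effluent solids): Q_w = V·X / (θ_c·X_r) = 6599 × 3580 / (17.7 × 9640) = 138.5 m³/d.

Q_w ≈ 138 m³/d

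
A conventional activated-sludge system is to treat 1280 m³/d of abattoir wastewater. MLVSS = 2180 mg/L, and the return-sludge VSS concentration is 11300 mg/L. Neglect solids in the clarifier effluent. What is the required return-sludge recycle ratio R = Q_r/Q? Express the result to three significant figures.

R ≈ 0.239

R = Q_r/Q = X/(X_r − X) = 2180 / (11300 − 2180) = 0.2390.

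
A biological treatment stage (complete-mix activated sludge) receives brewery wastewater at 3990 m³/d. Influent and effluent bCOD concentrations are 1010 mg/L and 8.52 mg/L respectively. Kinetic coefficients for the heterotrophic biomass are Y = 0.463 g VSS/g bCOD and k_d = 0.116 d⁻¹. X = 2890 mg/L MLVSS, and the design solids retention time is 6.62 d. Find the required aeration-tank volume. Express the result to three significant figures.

Steady-state biomass mass balance: V·X·(1 + k_d·θ_c) = Y·Q·(S₀ − S)·θ_c, so V = 0.463 × 3990 × (1010 − 8.52) × 6.62 / [2890 × (1 + 0.116 × 6.62)] = 1.22×10^7 / 5109 = 2397 m³.

V ≈ 2400 m³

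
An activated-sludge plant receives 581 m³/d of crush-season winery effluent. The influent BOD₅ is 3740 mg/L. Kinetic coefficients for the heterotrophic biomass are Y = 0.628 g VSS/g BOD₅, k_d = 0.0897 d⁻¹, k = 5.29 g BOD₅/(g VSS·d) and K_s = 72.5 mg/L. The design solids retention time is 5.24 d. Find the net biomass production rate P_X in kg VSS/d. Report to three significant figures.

P_X ≈ 927 kg VSS/d

Effluent substrate depends only on kinetics and SRT: S = K_s(1 + k_d θ_c) / [θ_c(Yk − k_d) − 1] = 72.5 × (1 + 0.0897 × 5.24) / [5.24 × (0.628 × 5.29 − 0.0897) − 1] = 106.6 / 15.94 = 6.687 mg/L.
Correct the yield for decay: Y_obs = Y/(1 + k_d θ_c) = 0.628 / (1 + 0.0897 × 5.24) = 0.628 / 1.470 = 0.4272.
Q·(S₀ − S) = 581 × (3740 − 6.69) × 10⁻³ = 2169 kg/d removed.
P_X = Y_obs · Q(S₀ − S) = 0.4272 × 2169 = 926.6 kg VSS/d.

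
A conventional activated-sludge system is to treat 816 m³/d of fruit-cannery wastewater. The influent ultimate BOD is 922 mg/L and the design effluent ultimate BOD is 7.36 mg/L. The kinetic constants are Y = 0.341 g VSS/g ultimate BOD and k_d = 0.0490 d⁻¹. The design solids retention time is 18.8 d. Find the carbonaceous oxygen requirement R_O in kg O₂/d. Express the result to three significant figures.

R_O ≈ 558 kg O₂/d

Y_obs = Y / (1 + k_d θ_c) = 0.341 / (1 + 0.0490 × 18.8) = 0.341 / 1.921 = 0.1775.
Q·(S₀ − S) = 816 × (922 − 7.36) × 10⁻³ = 746.3 kg/d removed.
Biomass synthesised: P_X = Y_obs × 746.3 = 132.5 kg VSS/d.
R_O = Q·ΔS − 1.42 P_X = 746.3 − 188.1 = 558.2 kg O₂/d.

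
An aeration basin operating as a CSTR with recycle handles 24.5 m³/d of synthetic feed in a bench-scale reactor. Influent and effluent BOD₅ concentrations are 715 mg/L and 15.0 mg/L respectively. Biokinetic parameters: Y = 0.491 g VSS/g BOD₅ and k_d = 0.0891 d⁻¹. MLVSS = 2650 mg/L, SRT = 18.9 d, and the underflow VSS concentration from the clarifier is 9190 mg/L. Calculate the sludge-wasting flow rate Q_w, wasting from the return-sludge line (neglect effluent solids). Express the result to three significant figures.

Steady-state biomass mass balance: V·X·(1 + k_d·θ_c) = Y·Q·(S₀ − S)·θ_c, so V = 0.491 × 24.5 × (715 − 15.0) × 18.9 / [2650 × (1 + 0.0891 × 18.9)] = 1.59×10^5 / 7113 = 22.38 m³.
θ_c = V·X/(Q_w·X_r) when wasting from the recycle, so Q_w = V·X/(θ_c·X_r) = 22.38 × 2650 / (18.9 × 9190) = 0.3414 m³/d.

Q_w ≈ 0.341 m³/d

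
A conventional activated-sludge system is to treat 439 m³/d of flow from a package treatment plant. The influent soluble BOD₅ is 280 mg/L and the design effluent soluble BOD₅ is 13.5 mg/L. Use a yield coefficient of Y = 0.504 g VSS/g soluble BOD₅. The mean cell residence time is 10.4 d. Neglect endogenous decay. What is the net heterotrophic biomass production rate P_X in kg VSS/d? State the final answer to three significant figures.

P_X ≈ 59.0 kg VSS/d

With endogenous decay neglected, the observed yield equals the true yield: Y_obs = Y = 0.504 g VSS/g soluble BOD₅.
Substrate removed = Q·(S₀ − S) = 439 m³/d × (280 − 13.5) g/m³ = 1.17×10^5 g/d = 117.0 kg/d.
Net biomass production P_X = Y_obs × Q·(S₀ − S) = 0.5040 × 117.0 = 58.96 kg VSS/d.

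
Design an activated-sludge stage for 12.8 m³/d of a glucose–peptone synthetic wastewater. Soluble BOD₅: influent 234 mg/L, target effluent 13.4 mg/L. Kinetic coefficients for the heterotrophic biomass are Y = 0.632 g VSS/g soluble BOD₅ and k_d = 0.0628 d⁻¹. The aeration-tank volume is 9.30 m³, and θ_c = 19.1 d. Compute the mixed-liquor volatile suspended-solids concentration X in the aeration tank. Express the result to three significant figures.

X ≈ 1670 mg/L

From V·X·(1 + k_d·θ_c) = Y·Q·(S₀ − S)·θ_c: X = 0.632 × 12.8 × (234 − 13.4) × 19.1 / [9.30 × (1 + 0.0628 × 19.1)] = 1666 mg/L.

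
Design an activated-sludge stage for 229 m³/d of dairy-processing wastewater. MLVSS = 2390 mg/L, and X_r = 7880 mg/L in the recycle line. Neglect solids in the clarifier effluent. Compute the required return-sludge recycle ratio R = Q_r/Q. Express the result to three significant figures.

R ≈ 0.435

Mass balance around the secondary clarifier (neglecting effluent solids): R = X / (X_r − X) = 2390 / (7880 − 2390) = 0.4353.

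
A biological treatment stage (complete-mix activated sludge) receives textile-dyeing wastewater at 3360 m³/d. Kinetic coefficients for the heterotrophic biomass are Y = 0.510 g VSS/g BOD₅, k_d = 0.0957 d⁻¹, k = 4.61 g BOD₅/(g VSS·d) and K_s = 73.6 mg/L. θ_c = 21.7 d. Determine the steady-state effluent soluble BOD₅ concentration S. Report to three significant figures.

For a completely mixed reactor with recycle the Lawrence–McCarty relation gives S = K_s·(1 + k_d·θ_c) / [θ_c·(Y·k − k_d) − 1] = 73.6 × (1 + 0.0957 × 21.7) / [21.7 × (0.510 × 4.61 − 0.0957) − 1] = 226.4 / 47.94 = 4.723 mg/L.

S ≈ 4.72 mg/L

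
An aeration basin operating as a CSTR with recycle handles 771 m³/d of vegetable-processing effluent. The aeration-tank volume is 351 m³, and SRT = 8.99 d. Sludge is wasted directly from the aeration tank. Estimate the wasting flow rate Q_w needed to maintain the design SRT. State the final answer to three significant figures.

Q_w ≈ 39.0 m³/d

For wasting at MLVSS concentration, Q_w = V/θ_c = 351.0/8.99 = 39.04 m³/d.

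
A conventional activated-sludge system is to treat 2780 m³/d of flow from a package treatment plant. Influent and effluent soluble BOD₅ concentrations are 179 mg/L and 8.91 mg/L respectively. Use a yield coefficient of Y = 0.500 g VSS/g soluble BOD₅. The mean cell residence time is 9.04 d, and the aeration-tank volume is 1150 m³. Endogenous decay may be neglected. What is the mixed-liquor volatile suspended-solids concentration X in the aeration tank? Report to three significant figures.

X ≈ 1860 mg/L

X = Y·Q·ΔS·θ_c / V = 0.500 × 2780 × (179 − 8.91) × 9.04 / 1150 = 1859 mg/L.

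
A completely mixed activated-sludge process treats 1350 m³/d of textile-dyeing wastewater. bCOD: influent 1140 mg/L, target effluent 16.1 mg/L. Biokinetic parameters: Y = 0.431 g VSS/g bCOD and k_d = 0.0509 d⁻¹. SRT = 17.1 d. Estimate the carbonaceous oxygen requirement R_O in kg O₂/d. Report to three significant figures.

R_O ≈ 1020 kg O₂/d

Y_obs = Y / (1 + k_d θ_c) = 0.431 / (1 + 0.0509 × 17.1) = 0.431 / 1.870 = 0.2304.
Q·(S₀ − S) = 1350 × (1140 − 16.1) × 10⁻³ = 1517 kg/d removed.
Biomass synthesised: P_X = Y_obs × 1517 = 349.6 kg VSS/d.
R_O = Q·ΔS − 1.42 P_X = 1517 − 496.5 = 1021 kg O₂/d.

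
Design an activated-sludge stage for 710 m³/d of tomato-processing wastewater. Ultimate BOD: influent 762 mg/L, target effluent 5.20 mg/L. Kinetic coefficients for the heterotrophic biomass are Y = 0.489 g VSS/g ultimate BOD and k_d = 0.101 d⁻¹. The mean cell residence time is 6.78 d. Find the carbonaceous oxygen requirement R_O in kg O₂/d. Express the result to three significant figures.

Y_obs = Y / (1 + k_d θ_c) = 0.489 / (1 + 0.101 × 6.78) = 0.489 / 1.685 = 0.2902.
ΔS = 762 − 5.20 = 756.8 mg/L, so the substrate removal rate is 710 × 756.8/1000 = 537.3 kg ultimate BOD/d.
Biomass synthesised: P_X = Y_obs × 537.3 = 156.0 kg VSS/d.
R_O = Q·ΔS − 1.42 P_X = 537.3 − 221.5 = 315.9 kg O₂/d.

R_O ≈ 316 kg O₂/d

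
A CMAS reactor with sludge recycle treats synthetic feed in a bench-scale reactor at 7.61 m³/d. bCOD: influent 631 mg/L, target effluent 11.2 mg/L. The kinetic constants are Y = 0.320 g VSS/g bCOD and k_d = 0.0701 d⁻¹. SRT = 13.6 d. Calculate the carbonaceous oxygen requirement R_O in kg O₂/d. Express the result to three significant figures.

R_O ≈ 3.62 kg O₂/d

Correct the yield for decay: Y_obs = Y/(1 + k_d θ_c) = 0.320 / (1 + 0.0701 × 13.6) = 0.320 / 1.953 = 0.1638.
Mass of bCOD removed per day: Q(S₀ − S) = 7.61 × 619.8 g/m³ = 4.717 kg/d.
P_X = Y_obs·Q·(S₀ − S) = 0.1638 × 4.717 = 0.7727 kg VSS/d.
R_O = Q·(S₀ − S) − 1.42·P_X = 4.717 − 1.42 × 0.7727 = 3.619 kg O₂/d.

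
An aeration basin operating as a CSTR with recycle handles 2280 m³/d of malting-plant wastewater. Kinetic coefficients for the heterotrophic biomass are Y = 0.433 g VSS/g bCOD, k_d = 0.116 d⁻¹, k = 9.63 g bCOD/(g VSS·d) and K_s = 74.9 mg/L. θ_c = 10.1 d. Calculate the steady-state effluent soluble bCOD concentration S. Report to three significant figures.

For a completely mixed reactor with recycle the Lawrence–McCarty relation gives S = K_s·(1 + k_d·θ_c) / [θ_c·(Y·k − k_d) − 1] = 74.9 × (1 + 0.116 × 10.1) / [10.1 × (0.433 × 9.63 − 0.116) − 1] = 162.7 / 39.94 = 4.072 mg/L.

S ≈ 4.07 mg/L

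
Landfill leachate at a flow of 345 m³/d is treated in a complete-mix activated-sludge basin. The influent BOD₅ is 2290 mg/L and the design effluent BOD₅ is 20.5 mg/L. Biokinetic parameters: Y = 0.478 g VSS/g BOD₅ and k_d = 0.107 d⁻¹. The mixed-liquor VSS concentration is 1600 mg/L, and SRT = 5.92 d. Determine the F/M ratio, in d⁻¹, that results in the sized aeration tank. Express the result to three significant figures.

F/M ≈ 0.582 d⁻¹

Steady-state biomass mass balance: V·X·(1 + k_d·θ_c) = Y·Q·(S₀ − S)·θ_c, so V = 0.478 × 345 × (2290 − 20.5) × 5.92 / [1600 × (1 + 0.107 × 5.92)] = 2.22×10^6 / 2614 = 847.8 m³.
F/M = Q·S₀ / (V·X) = 345 × 2290 / (847.8 × 1600) = 0.5825 g BOD₅·(g VSS·d)⁻¹.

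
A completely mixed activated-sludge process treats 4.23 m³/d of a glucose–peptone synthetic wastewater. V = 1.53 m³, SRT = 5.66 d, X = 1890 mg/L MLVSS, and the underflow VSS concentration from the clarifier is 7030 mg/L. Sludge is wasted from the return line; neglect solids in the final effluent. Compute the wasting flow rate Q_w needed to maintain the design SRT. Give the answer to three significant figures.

Q_w ≈ 0.0727 m³/d

θ_c = V·X/(Q_w·X_r) when wasting from the recycle, so Q_w = V·X/(θ_c·X_r) = 1.530 × 1890 / (5.66 × 7030) = 0.07267 m³/d.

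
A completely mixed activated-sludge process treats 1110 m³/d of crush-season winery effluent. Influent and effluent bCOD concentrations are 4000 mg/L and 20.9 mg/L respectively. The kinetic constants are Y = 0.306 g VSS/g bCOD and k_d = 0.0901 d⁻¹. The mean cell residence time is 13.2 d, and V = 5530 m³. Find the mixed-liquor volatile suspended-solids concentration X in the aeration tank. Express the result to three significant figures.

X ≈ 1470 mg/L

X = Y·Q·ΔS·θ_c / [V·(1 + k_d θ_c)] = 0.306 × 1110 × (4000 − 20.9) × 13.2 / [5530 × (1 + 0.0901 × 13.2)] = 1474 mg/L.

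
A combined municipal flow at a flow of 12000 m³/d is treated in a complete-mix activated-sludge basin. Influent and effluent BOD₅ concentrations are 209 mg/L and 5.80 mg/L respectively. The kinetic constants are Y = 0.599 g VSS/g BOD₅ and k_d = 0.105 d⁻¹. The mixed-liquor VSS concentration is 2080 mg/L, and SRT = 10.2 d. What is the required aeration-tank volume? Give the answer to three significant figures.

V ≈ 3460 m³

From the SRT design equation V = Y Q (S₀−S) θ_c / [X (1 + k_d θ_c)] = 0.599 × 12000 × (209 − 5.80) × 10.2 / [2080 × (1 + 0.105 × 10.2)] = 1.49×10^7 / 4308 = 3459 m³.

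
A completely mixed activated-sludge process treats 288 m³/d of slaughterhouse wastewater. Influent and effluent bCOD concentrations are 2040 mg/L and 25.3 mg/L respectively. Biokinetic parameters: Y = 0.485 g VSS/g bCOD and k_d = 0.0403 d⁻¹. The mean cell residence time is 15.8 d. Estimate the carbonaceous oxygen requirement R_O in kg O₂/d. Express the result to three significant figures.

Correct the yield for decay: Y_obs = Y/(1 + k_d θ_c) = 0.485 / (1 + 0.0403 × 15.8) = 0.485 / 1.637 = 0.2963.
ΔS = 2040 − 25.3 = 2015 mg/L, so the substrate removal rate is 288 × 2015/1000 = 580.2 kg bCOD/d.
P_X = Y_obs·Q·(S₀ − S) = 0.2963 × 580.2 = 171.9 kg VSS/d.
R_O = Q·(S₀ − S) − 1.42·P_X = 580.2 − 1.42 × 171.9 = 336.1 kg O₂/d.

R_O ≈ 336 kg O₂/d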